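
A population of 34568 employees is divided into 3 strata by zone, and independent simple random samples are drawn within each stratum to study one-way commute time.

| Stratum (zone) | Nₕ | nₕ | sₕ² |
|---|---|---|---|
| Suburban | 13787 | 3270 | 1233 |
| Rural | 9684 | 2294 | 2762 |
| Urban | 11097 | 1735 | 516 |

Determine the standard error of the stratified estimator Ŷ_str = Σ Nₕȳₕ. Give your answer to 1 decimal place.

Var(Ŷ_str) = Σₕ Nₕ²(1 − fₕ)sₕ²/nₕ.
Suburban: 13787²·(1 − 3270/13787)·1233/3270 = 5.4673512 × 10^7.
Rural: 9684²·(1 − 2294/9684)·2762/2294 = 8.616472 × 10^7.
Urban: 11097²·(1 − 1735/11097)·516/1735 = 3.0897579 × 10^7.
Sum = 1.7173581 × 10^8.
SE = √(1.7173581 × 10^8) = 13104.8.

13104.8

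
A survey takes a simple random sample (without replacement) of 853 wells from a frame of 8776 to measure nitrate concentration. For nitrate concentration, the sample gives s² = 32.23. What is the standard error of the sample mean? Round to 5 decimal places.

0.18469

Under SRS without replacement, Var(ȳ) = (1 − f)·s²/n with f = n/N = 853/8776 = 0.09719690.
Var(ȳ) = (1 − 0.09719690)·32.23/853 = 0.90280310·0.037784291 = 0.034111775.
SE(ȳ) = √(0.034111775) = 0.18469.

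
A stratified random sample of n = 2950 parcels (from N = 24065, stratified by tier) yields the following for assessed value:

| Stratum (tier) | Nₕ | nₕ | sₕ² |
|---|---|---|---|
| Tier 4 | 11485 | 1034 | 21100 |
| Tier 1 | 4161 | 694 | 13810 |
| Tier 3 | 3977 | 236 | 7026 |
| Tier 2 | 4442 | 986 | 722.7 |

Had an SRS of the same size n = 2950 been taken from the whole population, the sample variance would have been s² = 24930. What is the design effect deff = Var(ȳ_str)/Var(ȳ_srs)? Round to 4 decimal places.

0.7430

Var(ȳ_str) = Σ Wₕ²(1−fₕ)sₕ²/nₕ with Wₕ = Nₕ/24065:
  Tier 4: (11485/24065)²·(1−1034/11485)·21100/1034 = 4.2294026
  Tier 1: (4161/24065)²·(1−694/4161)·13810/694 = 0.49569442
  Tier 3: (3977/24065)²·(1−236/3977)·7026/236 = 0.76483492
  Tier 2: (4442/24065)²·(1−986/4442)·722.7/986 = 0.019429503
  → Var(ȳ_str) = 5.5093614.
Var(ȳ_srs) = (1 − 2950/24065)·24930/2950 = 7.4149031.
deff = 5.5093614 / 7.4149031 = 0.7430.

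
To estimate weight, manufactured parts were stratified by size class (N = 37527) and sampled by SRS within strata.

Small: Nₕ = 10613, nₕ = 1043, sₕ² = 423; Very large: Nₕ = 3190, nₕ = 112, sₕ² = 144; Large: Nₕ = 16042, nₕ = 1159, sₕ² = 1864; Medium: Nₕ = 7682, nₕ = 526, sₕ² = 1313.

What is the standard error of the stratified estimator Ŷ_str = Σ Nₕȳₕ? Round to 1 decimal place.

Var(Ŷ_str) = Σₕ Nₕ²(1 − fₕ)sₕ²/nₕ.
Small: 10613²·(1 − 1043/10613)·423/1043 = 4.1191363 × 10^7.
Very large: 3190²·(1 − 112/3190)·144/112 = 1.2624197 × 10^7.
Large: 16042²·(1 − 1159/16042)·1864/1159 = 3.8398253 × 10^8.
Medium: 7682²·(1 − 526/7682)·1313/526 = 1.3722196 × 10^8.
Sum = 5.7502005 × 10^8.
SE = √(5.7502005 × 10^8) = 23979.6.

23979.6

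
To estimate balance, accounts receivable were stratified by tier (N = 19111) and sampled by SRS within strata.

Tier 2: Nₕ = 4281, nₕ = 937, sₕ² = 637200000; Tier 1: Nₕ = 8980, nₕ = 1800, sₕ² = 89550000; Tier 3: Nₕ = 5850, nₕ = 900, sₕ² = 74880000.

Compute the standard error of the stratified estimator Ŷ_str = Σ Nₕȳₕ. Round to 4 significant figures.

3.918 × 10^6

Var(Ŷ_str) = Σₕ Nₕ²(1 − fₕ)sₕ²/nₕ.
Tier 2: 4281²·(1 − 937/4281)·637200000/937 = 9.7352626 × 10^12.
Tier 1: 8980²·(1 − 1800/8980)·89550000/1800 = 3.2077009 × 10^12.
Tier 3: 5850²·(1 − 900/5850)·74880000/900 = 2.409264 × 10^12.
Sum = 1.5352228 × 10^13.
SE = √(1.5352228 × 10^13) = 3.918 × 10^6.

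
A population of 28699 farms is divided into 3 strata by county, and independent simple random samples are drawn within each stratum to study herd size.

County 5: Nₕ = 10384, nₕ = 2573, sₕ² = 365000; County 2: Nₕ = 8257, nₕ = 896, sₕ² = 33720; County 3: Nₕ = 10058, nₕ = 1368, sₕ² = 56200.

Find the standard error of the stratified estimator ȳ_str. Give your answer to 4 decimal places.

4.5942

Var(ȳ_str) = Σₕ Wₕ²(1 − fₕ)sₕ²/nₕ with Wₕ = Nₕ/N, N = 28699.
County 5: Wₕ = 0.36182445; term = 0.36182445²·(1 − 0.24778505)·365000/2573 = 13.969822.
County 2: Wₕ = 0.28771037; term = 0.28771037²·(1 − 0.10851399)·33720/896 = 2.777187.
County 3: Wₕ = 0.35046517; term = 0.35046517²·(1 − 0.13601114)·56200/1368 = 4.3596146.
Sum = 21.106624.
SE = √(21.106624) = 4.5942.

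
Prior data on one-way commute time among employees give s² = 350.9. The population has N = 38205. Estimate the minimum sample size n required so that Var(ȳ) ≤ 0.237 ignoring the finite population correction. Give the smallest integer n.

Without fpc, n₀ = s²/D = 350.9/0.237 = 1480.5907.
Rounding up, n = 1481.

1481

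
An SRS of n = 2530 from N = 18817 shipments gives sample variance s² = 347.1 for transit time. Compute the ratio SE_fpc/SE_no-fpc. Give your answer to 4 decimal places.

0.9303

f = n/N = 2530/18817 = 0.13445289.
SE_no-fpc = √(s²/n) = 0.37039665; SE_fpc = √((1−f)s²/n) = 0.34459772.
Ratio = √(1−f) = 0.93034784.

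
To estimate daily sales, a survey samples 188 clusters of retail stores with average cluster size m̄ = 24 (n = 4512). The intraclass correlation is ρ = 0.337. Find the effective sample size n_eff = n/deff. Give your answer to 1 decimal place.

deff = 1 + (24 − 1)·0.337 = 1 + 7.751 = 8.751.
n_eff = 4512 / 8.751 = 515.6.

515.6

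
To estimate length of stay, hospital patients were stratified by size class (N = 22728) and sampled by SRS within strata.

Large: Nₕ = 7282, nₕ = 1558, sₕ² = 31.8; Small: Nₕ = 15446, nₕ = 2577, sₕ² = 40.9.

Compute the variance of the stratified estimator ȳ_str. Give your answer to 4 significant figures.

Var(ȳ_str) = Σₕ Wₕ²(1 − fₕ)sₕ²/nₕ with Wₕ = Nₕ/N, N = 22728.
Large: Wₕ = 0.32039775; term = 0.32039775²·(1 − 0.21395221)·31.8/1558 = 0.001646977.
Small: Wₕ = 0.67960225; term = 0.67960225²·(1 − 0.16683931)·40.9/2577 = 0.0061072722.
Sum = 0.0077542492.

0.007754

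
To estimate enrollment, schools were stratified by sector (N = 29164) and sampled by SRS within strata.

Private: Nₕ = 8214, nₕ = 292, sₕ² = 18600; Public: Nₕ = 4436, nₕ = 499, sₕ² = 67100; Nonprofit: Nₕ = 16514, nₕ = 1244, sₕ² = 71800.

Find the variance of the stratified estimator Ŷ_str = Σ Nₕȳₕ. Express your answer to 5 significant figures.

2.1048 × 10^10

Var(Ŷ_str) = Σₕ Nₕ²(1 − fₕ)sₕ²/nₕ.
Private: 8214²·(1 − 292/8214)·18600/292 = 4.1449532 × 10^9.
Public: 4436²·(1 − 499/4436)·67100/499 = 2.3484371 × 10^9.
Nonprofit: 16514²·(1 − 1244/16514)·71800/1244 = 1.4554436 × 10^10.
Sum = 2.1047826 × 10^10.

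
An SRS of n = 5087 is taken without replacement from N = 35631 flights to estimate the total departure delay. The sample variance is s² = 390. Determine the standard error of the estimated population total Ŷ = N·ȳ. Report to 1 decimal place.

Var(Ŷ) = N²·Var(ȳ) = N²·(1 − n/N)·s²/n.
f = 5087/35631 = 0.14276894; Var(ȳ) = 0.85723106·390/5087 = 0.065720486.
Var(Ŷ) = 35631² · 0.065720486 = 8.3436637 × 10^7.
SE(Ŷ) = √(8.3436637 × 10^7) = 9134.4.

9134.4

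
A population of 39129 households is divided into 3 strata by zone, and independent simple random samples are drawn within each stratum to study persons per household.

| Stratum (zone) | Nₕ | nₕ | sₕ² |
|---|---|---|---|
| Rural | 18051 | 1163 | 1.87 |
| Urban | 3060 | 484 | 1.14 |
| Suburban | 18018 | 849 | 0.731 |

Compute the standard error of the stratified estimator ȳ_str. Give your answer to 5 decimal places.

0.02250

Var(ȳ_str) = Σₕ Wₕ²(1 − fₕ)sₕ²/nₕ with Wₕ = Nₕ/N, N = 39129.
Rural: Wₕ = 0.46132025; term = 0.46132025²·(1 − 0.06442856)·1.87/1163 = 3.201429 × 10^-4.
Urban: Wₕ = 0.07820287; term = 0.07820287²·(1 − 0.15816993)·1.14/484 = 1.2126327 × 10^-5.
Suburban: Wₕ = 0.46047688; term = 0.46047688²·(1 − 0.04711955)·0.731/849 = 1.7396576 × 10^-4.
Sum = 5.0623499 × 10^-4.
SE = √(5.0623499 × 10^-4) = 0.02250.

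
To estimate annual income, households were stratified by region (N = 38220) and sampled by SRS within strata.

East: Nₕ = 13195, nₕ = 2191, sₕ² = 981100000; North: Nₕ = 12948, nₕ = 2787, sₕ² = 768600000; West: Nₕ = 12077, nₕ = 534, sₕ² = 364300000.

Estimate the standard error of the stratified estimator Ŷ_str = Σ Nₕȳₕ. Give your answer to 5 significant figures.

Var(Ŷ_str) = Σₕ Nₕ²(1 − fₕ)sₕ²/nₕ.
East: 13195²·(1 − 2191/13195)·981100000/2191 = 6.5017591 × 10^13.
North: 12948²·(1 − 2787/12948)·768600000/2787 = 3.6282947 × 10^13.
West: 12077²·(1 − 534/12077)·364300000/534 = 9.510332 × 10^13.
Sum = 1.9640386 × 10^14.
SE = √(1.9640386 × 10^14) = 1.4014 × 10^7.

1.4014 × 10^7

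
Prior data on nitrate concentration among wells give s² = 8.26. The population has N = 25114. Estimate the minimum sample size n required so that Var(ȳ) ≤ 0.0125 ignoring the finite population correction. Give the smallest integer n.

Without fpc, n₀ = s²/D = 8.26/0.0125 = 660.8000.
Rounding up, n = 661.

661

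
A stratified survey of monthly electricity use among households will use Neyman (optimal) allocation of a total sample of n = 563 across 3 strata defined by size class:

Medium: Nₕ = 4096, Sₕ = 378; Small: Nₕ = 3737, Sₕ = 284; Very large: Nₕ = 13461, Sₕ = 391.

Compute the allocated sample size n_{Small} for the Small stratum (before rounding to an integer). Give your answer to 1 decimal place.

Neyman allocation: nₕ = n·NₕSₕ / Σⱼ NⱼSⱼ.
Σ NⱼSⱼ = 4096·378 + 3737·284 + 13461·391 = 7.872847 × 10^6.
n_{Small} = 563·3737·284 / (7.872847 × 10^6) = 75.9.

75.9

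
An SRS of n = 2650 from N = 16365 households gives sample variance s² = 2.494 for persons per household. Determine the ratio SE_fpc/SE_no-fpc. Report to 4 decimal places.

f = n/N = 2650/16365 = 0.16193095.
SE_no-fpc = √(s²/n) = 0.030677876; SE_fpc = √((1−f)s²/n) = 0.028084403.
Ratio = √(1−f) = 0.91546111.

0.9155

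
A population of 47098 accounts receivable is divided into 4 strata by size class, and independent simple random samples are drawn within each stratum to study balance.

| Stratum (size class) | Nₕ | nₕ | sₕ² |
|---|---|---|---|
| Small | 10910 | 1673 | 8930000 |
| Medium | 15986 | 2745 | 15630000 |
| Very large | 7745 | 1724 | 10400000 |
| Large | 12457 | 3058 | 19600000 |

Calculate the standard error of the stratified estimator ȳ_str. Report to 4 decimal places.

Var(ȳ_str) = Σₕ Wₕ²(1 − fₕ)sₕ²/nₕ with Wₕ = Nₕ/N, N = 47098.
Small: Wₕ = 0.23164466; term = 0.23164466²·(1 − 0.15334555)·8930000/1673 = 242.49695.
Medium: Wₕ = 0.33941993; term = 0.33941993²·(1 − 0.17171275)·15630000/2745 = 543.34077.
Very large: Wₕ = 0.16444435; term = 0.16444435²·(1 − 0.22259522)·10400000/1724 = 126.81809.
Large: Wₕ = 0.26449106; term = 0.26449106²·(1 − 0.24548447)·19600000/3058 = 338.30528.
Sum = 1250.9611.
SE = √(1250.9611) = 35.3689.

35.3689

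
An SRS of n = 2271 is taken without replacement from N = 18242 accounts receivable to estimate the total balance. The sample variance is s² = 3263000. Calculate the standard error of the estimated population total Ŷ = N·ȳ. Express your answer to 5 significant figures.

647000

Var(Ŷ) = N²·Var(ȳ) = N²·(1 − n/N)·s²/n.
f = 2271/18242 = 0.12449293; Var(ȳ) = 0.87550707·3263000/2271 = 1257.939.
Var(Ŷ) = 18242² · 1257.939 = 4.1860507 × 10^11.
SE(Ŷ) = √(4.1860507 × 10^11) = 647000.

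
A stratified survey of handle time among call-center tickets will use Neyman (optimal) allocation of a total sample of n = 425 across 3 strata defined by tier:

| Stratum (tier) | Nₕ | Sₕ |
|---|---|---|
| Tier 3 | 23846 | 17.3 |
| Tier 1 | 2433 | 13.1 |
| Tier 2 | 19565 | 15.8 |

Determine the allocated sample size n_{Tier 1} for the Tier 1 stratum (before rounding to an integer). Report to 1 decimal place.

Neyman allocation: nₕ = n·NₕSₕ / Σⱼ NⱼSⱼ.
Σ NⱼSⱼ = 23846·17.3 + 2433·13.1 + 19565·15.8 = 753535.1.
n_{Tier 1} = 425·2433·13.1 / 753535.1 = 18.0.

18.0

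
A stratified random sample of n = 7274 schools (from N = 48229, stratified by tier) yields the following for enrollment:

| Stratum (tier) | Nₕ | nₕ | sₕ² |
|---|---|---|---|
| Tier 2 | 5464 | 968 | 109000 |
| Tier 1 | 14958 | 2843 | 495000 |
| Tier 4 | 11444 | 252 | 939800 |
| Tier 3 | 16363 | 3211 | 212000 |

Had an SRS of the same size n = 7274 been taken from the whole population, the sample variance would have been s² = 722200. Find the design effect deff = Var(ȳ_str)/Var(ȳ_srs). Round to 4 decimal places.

Var(ȳ_str) = Σ Wₕ²(1−fₕ)sₕ²/nₕ with Wₕ = Nₕ/48229:
  Tier 2: (5464/48229)²·(1−968/5464)·109000/968 = 1.1892458
  Tier 1: (14958/48229)²·(1−2843/14958)·495000/2843 = 13.564656
  Tier 4: (11444/48229)²·(1−252/11444)·939800/252 = 205.35436
  Tier 3: (16363/48229)²·(1−3211/16363)·212000/3211 = 6.1084887
  → Var(ȳ_str) = 226.21675.
Var(ȳ_srs) = (1 − 7274/48229)·722200/7274 = 84.310732.
deff = 226.21675 / 84.310732 = 2.6831.

2.6831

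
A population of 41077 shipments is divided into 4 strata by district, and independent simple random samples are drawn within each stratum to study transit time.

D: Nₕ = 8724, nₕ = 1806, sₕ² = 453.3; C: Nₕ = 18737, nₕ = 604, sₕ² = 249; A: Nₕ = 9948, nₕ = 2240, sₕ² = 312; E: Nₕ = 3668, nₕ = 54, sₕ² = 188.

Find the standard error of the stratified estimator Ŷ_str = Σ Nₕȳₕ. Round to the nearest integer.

14562

Var(Ŷ_str) = Σₕ Nₕ²(1 − fₕ)sₕ²/nₕ.
D: 8724²·(1 − 1806/8724)·453.3/1806 = 1.514831 × 10^7.
C: 18737²·(1 − 604/18737)·249/604 = 1.4006581 × 10^8.
A: 9948²·(1 − 2240/9948)·312/2240 = 1.0680315 × 10^7.
E: 3668²·(1 − 54/3668)·188/54 = 4.6151048 × 10^7.
Sum = 2.1204548 × 10^8.
SE = √(2.1204548 × 10^8) = 14562.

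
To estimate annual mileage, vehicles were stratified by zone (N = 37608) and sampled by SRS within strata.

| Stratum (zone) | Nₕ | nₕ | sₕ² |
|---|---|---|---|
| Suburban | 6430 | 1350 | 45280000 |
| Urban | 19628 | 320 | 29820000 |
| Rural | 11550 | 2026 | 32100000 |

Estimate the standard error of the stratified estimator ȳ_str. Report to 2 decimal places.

Var(ȳ_str) = Σₕ Wₕ²(1 − fₕ)sₕ²/nₕ with Wₕ = Nₕ/N, N = 37608.
Suburban: Wₕ = 0.17097426; term = 0.17097426²·(1 − 0.20995334)·45280000/1350 = 774.61671.
Urban: Wₕ = 0.52191023; term = 0.52191023²·(1 − 0.01630324)·29820000/320 = 24969.539.
Rural: Wₕ = 0.30711551; term = 0.30711551²·(1 − 0.17541126)·32100000/2026 = 1232.2717.
Sum = 26976.427.
SE = √(26976.427) = 164.25.

164.25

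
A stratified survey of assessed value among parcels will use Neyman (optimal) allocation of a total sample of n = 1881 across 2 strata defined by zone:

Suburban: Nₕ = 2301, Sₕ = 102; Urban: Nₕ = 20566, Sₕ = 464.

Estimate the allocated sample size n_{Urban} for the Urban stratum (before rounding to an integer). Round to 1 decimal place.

Neyman allocation: nₕ = n·NₕSₕ / Σⱼ NⱼSⱼ.
Σ NⱼSⱼ = 2301·102 + 20566·464 = 9.777326 × 10^6.
n_{Urban} = 1881·20566·464 / (9.777326 × 10^6) = 1835.8.

1835.8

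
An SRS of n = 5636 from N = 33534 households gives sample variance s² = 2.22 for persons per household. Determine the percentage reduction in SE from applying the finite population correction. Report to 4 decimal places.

f = n/N = 5636/33534 = 0.16806823.
SE_no-fpc = √(s²/n) = 0.019846823; SE_fpc = √((1−f)s²/n) = 0.018102346.
Ratio = √(1−f) = 0.91210294. Reduction = 100·(1 − 0.91210294) = 8.7897%.

8.7897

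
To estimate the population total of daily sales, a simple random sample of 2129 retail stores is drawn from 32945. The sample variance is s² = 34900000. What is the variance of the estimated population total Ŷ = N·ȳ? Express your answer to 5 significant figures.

Var(Ŷ) = N²·Var(ȳ) = N²·(1 − n/N)·s²/n.
f = 2129/32945 = 0.06462286; Var(ȳ) = 0.93537714·34900000/2129 = 15333.331.
Var(Ŷ) = 32945² · 15333.331 = 1.6642384 × 10^13.

1.6642 × 10^13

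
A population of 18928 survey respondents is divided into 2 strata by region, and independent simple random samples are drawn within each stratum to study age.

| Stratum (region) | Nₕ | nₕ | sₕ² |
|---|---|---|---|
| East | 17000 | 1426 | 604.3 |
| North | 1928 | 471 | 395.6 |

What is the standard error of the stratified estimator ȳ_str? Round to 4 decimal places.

0.5655

Var(ȳ_str) = Σₕ Wₕ²(1 − fₕ)sₕ²/nₕ with Wₕ = Nₕ/N, N = 18928.
East: Wₕ = 0.89814032; term = 0.89814032²·(1 − 0.08388235)·604.3/1426 = 0.31316463.
North: Wₕ = 0.10185968; term = 0.10185968²·(1 − 0.24429461)·395.6/471 = 0.0065855568.
Sum = 0.31975019.
SE = √(0.31975019) = 0.5655.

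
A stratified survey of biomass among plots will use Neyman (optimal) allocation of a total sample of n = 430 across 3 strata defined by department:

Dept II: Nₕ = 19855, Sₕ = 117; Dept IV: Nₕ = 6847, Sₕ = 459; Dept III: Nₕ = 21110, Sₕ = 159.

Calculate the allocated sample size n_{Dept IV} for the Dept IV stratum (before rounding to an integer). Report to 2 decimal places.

Neyman allocation: nₕ = n·NₕSₕ / Σⱼ NⱼSⱼ.
Σ NⱼSⱼ = 19855·117 + 6847·459 + 21110·159 = 8.822298 × 10^6.
n_{Dept IV} = 430·6847·459 / (8.822298 × 10^6) = 153.18.

153.18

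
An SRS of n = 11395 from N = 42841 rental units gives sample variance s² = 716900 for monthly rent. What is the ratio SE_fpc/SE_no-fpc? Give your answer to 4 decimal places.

0.8567

f = n/N = 11395/42841 = 0.26598352.
SE_no-fpc = √(s²/n) = 7.9318068; SE_fpc = √((1−f)s²/n) = 6.7955565.
Ratio = √(1−f) = 0.85674762.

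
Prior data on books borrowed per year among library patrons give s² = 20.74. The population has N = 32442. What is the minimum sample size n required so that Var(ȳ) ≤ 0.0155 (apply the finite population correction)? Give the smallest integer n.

1286

Without fpc, n₀ = s²/D = 20.74/0.0155 = 1338.0645.
With fpc, (1 − n/N)·s²/n ≤ D requires n ≥ n₀/(1 + n₀/N) = 1338.0645/(1 + 1338.0645/32442) = 1285.0623.
Rounding up, n = 1286.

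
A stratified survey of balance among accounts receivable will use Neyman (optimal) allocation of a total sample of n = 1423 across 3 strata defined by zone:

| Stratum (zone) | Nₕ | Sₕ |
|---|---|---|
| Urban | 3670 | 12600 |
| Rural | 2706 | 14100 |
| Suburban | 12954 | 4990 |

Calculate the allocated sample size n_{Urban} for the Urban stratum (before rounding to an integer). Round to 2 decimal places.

441.52

Neyman allocation: nₕ = n·NₕSₕ / Σⱼ NⱼSⱼ.
Σ NⱼSⱼ = 3670·12600 + 2706·14100 + 12954·4990 = 1.4903706 × 10^8.
n_{Urban} = 1423·3670·12600 / (1.4903706 × 10^8) = 441.52.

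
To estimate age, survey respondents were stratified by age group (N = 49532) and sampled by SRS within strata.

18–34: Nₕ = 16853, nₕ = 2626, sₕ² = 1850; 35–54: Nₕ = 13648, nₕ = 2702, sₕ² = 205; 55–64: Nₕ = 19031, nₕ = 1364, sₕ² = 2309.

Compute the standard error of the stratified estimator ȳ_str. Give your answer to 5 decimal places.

0.55268

Var(ȳ_str) = Σₕ Wₕ²(1 − fₕ)sₕ²/nₕ with Wₕ = Nₕ/N, N = 49532.
18–34: Wₕ = 0.34024469; term = 0.34024469²·(1 − 0.15581796)·1850/2626 = 0.068848714.
35–54: Wₕ = 0.27553905; term = 0.27553905²·(1 − 0.19797773)·205/2702 = 0.0046197795.
55–64: Wₕ = 0.38421626; term = 0.38421626²·(1 − 0.07167253)·2309/1364 = 0.23198625.
Sum = 0.30545474.
SE = √(0.30545474) = 0.55268.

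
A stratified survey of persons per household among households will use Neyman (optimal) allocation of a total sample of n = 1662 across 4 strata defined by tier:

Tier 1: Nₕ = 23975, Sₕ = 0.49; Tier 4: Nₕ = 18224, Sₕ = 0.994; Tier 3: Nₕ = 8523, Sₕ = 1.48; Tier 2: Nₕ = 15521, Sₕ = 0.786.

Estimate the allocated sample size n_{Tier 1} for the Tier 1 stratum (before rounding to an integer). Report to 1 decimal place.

357.1

Neyman allocation: nₕ = n·NₕSₕ / Σⱼ NⱼSⱼ.
Σ NⱼSⱼ = 23975·0.49 + 18224·0.994 + 8523·1.48 + 15521·0.786 = 54675.952.
n_{Tier 1} = 1662·23975·0.49 / 54675.952 = 357.1.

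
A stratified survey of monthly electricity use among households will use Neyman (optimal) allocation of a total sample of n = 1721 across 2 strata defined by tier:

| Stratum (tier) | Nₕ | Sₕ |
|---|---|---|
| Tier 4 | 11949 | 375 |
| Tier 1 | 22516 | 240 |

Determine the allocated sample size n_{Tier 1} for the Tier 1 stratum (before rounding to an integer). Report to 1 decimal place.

940.8

Neyman allocation: nₕ = n·NₕSₕ / Σⱼ NⱼSⱼ.
Σ NⱼSⱼ = 11949·375 + 22516·240 = 9.884715 × 10^6.
n_{Tier 1} = 1721·22516·240 / (9.884715 × 10^6) = 940.8.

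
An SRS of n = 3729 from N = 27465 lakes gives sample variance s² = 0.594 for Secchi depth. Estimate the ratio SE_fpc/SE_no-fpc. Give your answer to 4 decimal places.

0.9296

f = n/N = 3729/27465 = 0.13577280.
SE_no-fpc = √(s²/n) = 0.012621095; SE_fpc = √((1−f)s²/n) = 0.011733052.
Ratio = √(1−f) = 0.92963821.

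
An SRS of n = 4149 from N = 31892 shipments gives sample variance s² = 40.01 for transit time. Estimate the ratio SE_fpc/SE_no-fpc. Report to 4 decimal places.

0.9327

f = n/N = 4149/31892 = 0.13009532.
SE_no-fpc = √(s²/n) = 0.098200242; SE_fpc = √((1−f)s²/n) = 0.09159007.
Ratio = √(1−f) = 0.93268681.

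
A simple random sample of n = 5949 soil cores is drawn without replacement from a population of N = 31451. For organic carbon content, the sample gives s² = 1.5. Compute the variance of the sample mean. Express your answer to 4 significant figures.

2.044 × 10^-4

Under SRS without replacement, Var(ȳ) = (1 − f)·s²/n with f = n/N = 5949/31451 = 0.18915138.
Var(ȳ) = (1 − 0.18915138)·1.5/5949 = 0.81084862·2.5214322 × 10^-4 = 2.0444998 × 10^-4.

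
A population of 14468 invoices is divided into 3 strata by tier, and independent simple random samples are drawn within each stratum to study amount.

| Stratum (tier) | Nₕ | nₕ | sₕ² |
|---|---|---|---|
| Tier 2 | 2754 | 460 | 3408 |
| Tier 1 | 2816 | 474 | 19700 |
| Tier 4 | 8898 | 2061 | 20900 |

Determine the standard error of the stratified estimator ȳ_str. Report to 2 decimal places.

Var(ȳ_str) = Σₕ Wₕ²(1 − fₕ)sₕ²/nₕ with Wₕ = Nₕ/N, N = 14468.
Tier 2: Wₕ = 0.19035112; term = 0.19035112²·(1 − 0.16702977)·3408/460 = 0.22360531.
Tier 1: Wₕ = 0.19463644; term = 0.19463644²·(1 − 0.16832386)·19700/474 = 1.3094545.
Tier 4: Wₕ = 0.61501244; term = 0.61501244²·(1 − 0.23162508)·20900/2061 = 2.9471977.
Sum = 4.4802575.
SE = √(4.4802575) = 2.12.

2.12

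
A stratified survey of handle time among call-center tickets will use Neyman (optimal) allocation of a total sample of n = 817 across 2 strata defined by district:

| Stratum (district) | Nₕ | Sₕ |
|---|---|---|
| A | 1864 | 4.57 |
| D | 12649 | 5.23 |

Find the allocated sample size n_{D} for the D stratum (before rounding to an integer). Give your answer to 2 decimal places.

723.80

Neyman allocation: nₕ = n·NₕSₕ / Σⱼ NⱼSⱼ.
Σ NⱼSⱼ = 1864·4.57 + 12649·5.23 = 74672.75.
n_{D} = 817·12649·5.23 / 74672.75 = 723.80.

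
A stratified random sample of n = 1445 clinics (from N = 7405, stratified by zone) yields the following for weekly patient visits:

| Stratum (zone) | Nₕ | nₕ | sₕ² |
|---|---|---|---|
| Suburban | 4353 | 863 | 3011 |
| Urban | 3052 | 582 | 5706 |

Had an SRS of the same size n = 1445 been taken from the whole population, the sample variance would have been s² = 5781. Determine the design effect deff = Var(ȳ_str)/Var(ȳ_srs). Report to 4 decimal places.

Var(ȳ_str) = Σ Wₕ²(1−fₕ)sₕ²/nₕ with Wₕ = Nₕ/7405:
  Suburban: (4353/7405)²·(1−863/4353)·3011/863 = 0.96663814
  Urban: (3052/7405)²·(1−582/3052)·5706/582 = 1.3478456
  → Var(ȳ_str) = 2.3144837.
Var(ȳ_srs) = (1 − 1445/7405)·5781/1445 = 3.2200033.
deff = 2.3144837 / 3.2200033 = 0.7188.

0.7188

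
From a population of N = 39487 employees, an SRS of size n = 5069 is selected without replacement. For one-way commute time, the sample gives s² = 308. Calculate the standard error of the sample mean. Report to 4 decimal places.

0.2301

Under SRS without replacement, Var(ȳ) = (1 − f)·s²/n with f = n/N = 5069/39487 = 0.12837136.
Var(ȳ) = (1 − 0.12837136)·308/5069 = 0.87162864·0.060761491 = 0.052961456.
SE(ȳ) = √(0.052961456) = 0.2301.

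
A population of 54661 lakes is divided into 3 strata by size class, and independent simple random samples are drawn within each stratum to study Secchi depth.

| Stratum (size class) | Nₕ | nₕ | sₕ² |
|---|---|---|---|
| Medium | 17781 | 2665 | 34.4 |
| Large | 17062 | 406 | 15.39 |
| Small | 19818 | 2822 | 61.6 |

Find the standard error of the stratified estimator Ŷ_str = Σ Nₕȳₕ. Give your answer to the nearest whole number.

Var(Ŷ_str) = Σₕ Nₕ²(1 − fₕ)sₕ²/nₕ.
Medium: 17781²·(1 − 2665/17781)·34.4/2665 = 3.4693994 × 10^6.
Large: 17062²·(1 − 406/17062)·15.39/406 = 1.0772419 × 10^7.
Small: 19818²·(1 − 2822/19818)·61.6/2822 = 7.352419 × 10^6.
Sum = 2.1594237 × 10^7.
SE = √(2.1594237 × 10^7) = 4647.

4647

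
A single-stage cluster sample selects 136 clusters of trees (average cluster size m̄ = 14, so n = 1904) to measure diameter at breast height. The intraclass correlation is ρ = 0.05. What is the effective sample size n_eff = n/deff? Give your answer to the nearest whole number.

deff = 1 + (14 − 1)·0.05 = 1 + 0.65 = 1.65.
n_eff = 1904 / 1.65 = 1154.

1154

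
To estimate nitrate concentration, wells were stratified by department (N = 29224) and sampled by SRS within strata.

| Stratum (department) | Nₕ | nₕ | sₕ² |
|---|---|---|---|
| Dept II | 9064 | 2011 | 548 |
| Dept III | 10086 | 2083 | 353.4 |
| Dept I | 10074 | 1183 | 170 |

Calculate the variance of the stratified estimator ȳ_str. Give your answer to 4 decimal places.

Var(ȳ_str) = Σₕ Wₕ²(1 − fₕ)sₕ²/nₕ with Wₕ = Nₕ/N, N = 29224.
Dept II: Wₕ = 0.31015604; term = 0.31015604²·(1 − 0.22186673)·548/2011 = 0.020397782.
Dept III: Wₕ = 0.34512729; term = 0.34512729²·(1 − 0.20652389)·353.4/2083 = 0.016035029.
Dept I: Wₕ = 0.34471667; term = 0.34471667²·(1 − 0.11743101)·170/1183 = 0.015070838.
Sum = 0.051503649.

0.0515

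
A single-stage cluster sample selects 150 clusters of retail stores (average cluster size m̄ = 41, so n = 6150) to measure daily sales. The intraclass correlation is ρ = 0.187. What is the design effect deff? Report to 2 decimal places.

8.48

deff = 1 + (41 − 1)·0.187 = 1 + 7.48 = 8.48.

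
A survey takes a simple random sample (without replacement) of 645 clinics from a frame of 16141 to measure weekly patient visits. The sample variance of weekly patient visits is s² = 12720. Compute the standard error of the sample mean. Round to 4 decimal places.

Under SRS without replacement, Var(ȳ) = (1 − f)·s²/n with f = n/N = 645/16141 = 0.03996035.
Var(ȳ) = (1 − 0.03996035)·12720/645 = 0.96003965·19.72093 = 18.932875.
SE(ȳ) = √(18.932875) = 4.3512.

4.3512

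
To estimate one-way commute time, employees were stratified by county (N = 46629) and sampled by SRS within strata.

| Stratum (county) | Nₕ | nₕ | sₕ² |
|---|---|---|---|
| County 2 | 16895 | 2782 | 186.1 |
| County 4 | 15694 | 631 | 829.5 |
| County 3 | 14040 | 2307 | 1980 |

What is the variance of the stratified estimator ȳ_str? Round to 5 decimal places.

Var(ȳ_str) = Σₕ Wₕ²(1 − fₕ)sₕ²/nₕ with Wₕ = Nₕ/N, N = 46629.
County 2: Wₕ = 0.36232816; term = 0.36232816²·(1 − 0.16466410)·186.1/2782 = 0.0073359199.
County 4: Wₕ = 0.33657166; term = 0.33657166²·(1 − 0.04020645)·829.5/631 = 0.14292887.
County 3: Wₕ = 0.30110017; term = 0.30110017²·(1 − 0.16431624)·1980/2307 = 0.065025181.
Sum = 0.21528997.

0.21529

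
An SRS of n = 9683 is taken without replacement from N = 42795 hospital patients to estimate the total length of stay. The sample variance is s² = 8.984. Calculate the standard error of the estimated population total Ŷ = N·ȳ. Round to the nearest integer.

Var(Ŷ) = N²·Var(ȳ) = N²·(1 − n/N)·s²/n.
f = 9683/42795 = 0.22626475; Var(ȳ) = 0.77373525·8.984/9683 = 7.1788056 × 10^-4.
Var(Ŷ) = 42795² · (7.1788056 × 10^-4) = 1.3147351 × 10^6.
SE(Ŷ) = √(1.3147351 × 10^6) = 1147.

1147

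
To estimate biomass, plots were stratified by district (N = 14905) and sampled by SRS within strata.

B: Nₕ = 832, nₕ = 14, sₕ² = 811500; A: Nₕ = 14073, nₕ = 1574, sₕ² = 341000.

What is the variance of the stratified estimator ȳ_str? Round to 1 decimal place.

349.1

Var(ȳ_str) = Σₕ Wₕ²(1 − fₕ)sₕ²/nₕ with Wₕ = Nₕ/N, N = 14905.
B: Wₕ = 0.05582019; term = 0.05582019²·(1 − 0.01682692)·811500/14 = 177.57146.
A: Wₕ = 0.94417981; term = 0.94417981²·(1 − 0.11184538)·341000/1574 = 171.53299.
Sum = 349.10445.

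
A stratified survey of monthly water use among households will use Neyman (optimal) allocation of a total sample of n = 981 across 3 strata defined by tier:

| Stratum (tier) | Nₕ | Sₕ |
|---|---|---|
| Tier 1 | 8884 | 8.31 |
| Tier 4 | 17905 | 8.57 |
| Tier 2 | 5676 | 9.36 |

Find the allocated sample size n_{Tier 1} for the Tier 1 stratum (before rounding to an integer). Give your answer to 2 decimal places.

258.29

Neyman allocation: nₕ = n·NₕSₕ / Σⱼ NⱼSⱼ.
Σ NⱼSⱼ = 8884·8.31 + 17905·8.57 + 5676·9.36 = 280399.25.
n_{Tier 1} = 981·8884·8.31 / 280399.25 = 258.29.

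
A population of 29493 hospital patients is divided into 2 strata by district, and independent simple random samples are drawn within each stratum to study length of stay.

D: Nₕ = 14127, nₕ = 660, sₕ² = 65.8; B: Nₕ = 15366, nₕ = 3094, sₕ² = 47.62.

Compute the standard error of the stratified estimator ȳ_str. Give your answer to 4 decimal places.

Var(ȳ_str) = Σₕ Wₕ²(1 − fₕ)sₕ²/nₕ with Wₕ = Nₕ/N, N = 29493.
D: Wₕ = 0.47899502; term = 0.47899502²·(1 − 0.04671905)·65.8/660 = 0.02180544.
B: Wₕ = 0.52100498; term = 0.52100498²·(1 − 0.20135364)·47.62/3094 = 0.0033366247.
Sum = 0.025142065.
SE = √(0.025142065) = 0.1586.

0.1586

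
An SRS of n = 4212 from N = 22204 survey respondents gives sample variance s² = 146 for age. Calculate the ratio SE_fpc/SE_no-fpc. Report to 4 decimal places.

0.9002

f = n/N = 4212/22204 = 0.18969555.
SE_no-fpc = √(s²/n) = 0.18617967; SE_fpc = √((1−f)s²/n) = 0.16759319.
Ratio = √(1−f) = 0.90016912.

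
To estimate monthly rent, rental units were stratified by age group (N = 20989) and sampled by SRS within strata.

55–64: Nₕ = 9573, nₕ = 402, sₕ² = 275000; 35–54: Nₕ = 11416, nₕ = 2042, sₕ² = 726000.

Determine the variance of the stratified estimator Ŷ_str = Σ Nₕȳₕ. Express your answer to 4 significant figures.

9.811 × 10^10

Var(Ŷ_str) = Σₕ Nₕ²(1 − fₕ)sₕ²/nₕ.
55–64: 9573²·(1 − 402/9573)·275000/402 = 6.0058073 × 10^10.
35–54: 11416²·(1 − 2042/11416)·726000/2042 = 3.8046945 × 10^10.
Sum = 9.8105018 × 10^10.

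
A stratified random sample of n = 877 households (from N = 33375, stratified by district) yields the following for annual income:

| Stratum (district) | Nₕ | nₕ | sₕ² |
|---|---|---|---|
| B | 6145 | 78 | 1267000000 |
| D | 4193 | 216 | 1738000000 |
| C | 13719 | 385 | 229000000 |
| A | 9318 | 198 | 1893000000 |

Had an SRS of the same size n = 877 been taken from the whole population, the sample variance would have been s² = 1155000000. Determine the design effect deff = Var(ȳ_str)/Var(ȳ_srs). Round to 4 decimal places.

Var(ȳ_str) = Σ Wₕ²(1−fₕ)sₕ²/nₕ with Wₕ = Nₕ/33375:
  B: (6145/33375)²·(1−78/6145)·1267000000/78 = 543669.97
  D: (4193/33375)²·(1−216/4193)·1738000000/216 = 120457.52
  C: (13719/33375)²·(1−385/13719)·229000000/385 = 97682.128
  A: (9318/33375)²·(1−198/9318)·1893000000/198 = 729391.03
  → Var(ȳ_str) = 1.4912006 × 10^6.
Var(ȳ_srs) = (1 − 877/33375)·1155000000/877 = 1.282383 × 10^6.
deff = (1.4912006 × 10^6) / (1.282383 × 10^6) = 1.1628.

1.1628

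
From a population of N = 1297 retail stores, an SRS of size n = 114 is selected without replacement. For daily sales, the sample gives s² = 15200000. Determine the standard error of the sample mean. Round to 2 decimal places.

348.73

Under SRS without replacement, Var(ȳ) = (1 − f)·s²/n with f = n/N = 114/1297 = 0.08789514.
Var(ȳ) = (1 − 0.08789514)·15200000/114 = 0.91210486·133333.33 = 121613.98.
SE(ȳ) = √(121613.98) = 348.73.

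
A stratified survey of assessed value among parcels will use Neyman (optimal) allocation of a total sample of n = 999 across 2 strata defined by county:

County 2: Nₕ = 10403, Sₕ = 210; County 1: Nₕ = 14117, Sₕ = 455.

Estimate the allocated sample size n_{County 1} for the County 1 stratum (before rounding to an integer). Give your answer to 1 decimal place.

745.5

Neyman allocation: nₕ = n·NₕSₕ / Σⱼ NⱼSⱼ.
Σ NⱼSⱼ = 10403·210 + 14117·455 = 8.607865 × 10^6.
n_{County 1} = 999·14117·455 / (8.607865 × 10^6) = 745.5.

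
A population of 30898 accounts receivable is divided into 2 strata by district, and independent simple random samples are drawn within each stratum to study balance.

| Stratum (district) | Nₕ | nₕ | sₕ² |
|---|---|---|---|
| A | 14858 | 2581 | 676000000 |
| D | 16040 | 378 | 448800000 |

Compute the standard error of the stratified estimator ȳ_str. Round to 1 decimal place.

602.1

Var(ȳ_str) = Σₕ Wₕ²(1 − fₕ)sₕ²/nₕ with Wₕ = Nₕ/N, N = 30898.
A: Wₕ = 0.48087255; term = 0.48087255²·(1 − 0.17371113)·676000000/2581 = 50043.833.
D: Wₕ = 0.51912745; term = 0.51912745²·(1 − 0.02356608)·448800000/378 = 312429.4.
Sum = 362473.23.
SE = √(362473.23) = 602.1.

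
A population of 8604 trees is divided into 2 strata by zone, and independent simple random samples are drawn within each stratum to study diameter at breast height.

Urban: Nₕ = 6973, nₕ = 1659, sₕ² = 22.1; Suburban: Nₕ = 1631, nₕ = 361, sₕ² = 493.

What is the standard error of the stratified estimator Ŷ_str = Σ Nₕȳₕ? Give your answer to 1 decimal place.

1822.7

Var(Ŷ_str) = Σₕ Nₕ²(1 − fₕ)sₕ²/nₕ.
Urban: 6973²·(1 − 1659/6973)·22.1/1659 = 493613.58.
Suburban: 1631²·(1 − 361/1631)·493/361 = 2.8287684 × 10^6.
Sum = 3.322382 × 10^6.
SE = √(3.322382 × 10^6) = 1822.7.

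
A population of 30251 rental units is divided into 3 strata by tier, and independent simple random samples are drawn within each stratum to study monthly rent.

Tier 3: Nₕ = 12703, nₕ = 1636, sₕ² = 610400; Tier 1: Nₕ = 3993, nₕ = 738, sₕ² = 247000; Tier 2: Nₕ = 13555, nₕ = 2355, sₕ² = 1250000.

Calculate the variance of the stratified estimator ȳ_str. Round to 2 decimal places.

150.13

Var(ȳ_str) = Σₕ Wₕ²(1 − fₕ)sₕ²/nₕ with Wₕ = Nₕ/N, N = 30251.
Tier 3: Wₕ = 0.41992000; term = 0.41992000²·(1 − 0.12878848)·610400/1636 = 57.317595.
Tier 1: Wₕ = 0.13199564; term = 0.13199564²·(1 − 0.18482344)·247000/738 = 4.7534773.
Tier 2: Wₕ = 0.44808436; term = 0.44808436²·(1 − 0.17373663)·1250000/2355 = 88.055639.
Sum = 150.12671.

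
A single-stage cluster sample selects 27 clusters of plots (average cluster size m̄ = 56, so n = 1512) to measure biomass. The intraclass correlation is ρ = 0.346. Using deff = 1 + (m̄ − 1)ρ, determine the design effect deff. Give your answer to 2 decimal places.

20.03

deff = 1 + (56 − 1)·0.346 = 1 + 19.03 = 20.03.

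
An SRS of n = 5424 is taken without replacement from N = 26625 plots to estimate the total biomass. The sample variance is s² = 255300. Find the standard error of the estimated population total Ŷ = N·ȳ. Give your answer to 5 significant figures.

Var(Ŷ) = N²·Var(ȳ) = N²·(1 − n/N)·s²/n.
f = 5424/26625 = 0.20371831; Var(ȳ) = 0.79628169·255300/5424 = 37.479852.
Var(Ŷ) = 26625² · 37.479852 = 2.6569116 × 10^10.
SE(Ŷ) = √(2.6569116 × 10^10) = 163000.

163000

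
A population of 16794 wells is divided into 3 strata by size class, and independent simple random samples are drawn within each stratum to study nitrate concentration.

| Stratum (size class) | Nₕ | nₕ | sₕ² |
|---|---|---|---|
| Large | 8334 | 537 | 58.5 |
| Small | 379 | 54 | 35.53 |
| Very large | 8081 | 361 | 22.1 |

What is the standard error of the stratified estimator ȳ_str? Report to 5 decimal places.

Var(ȳ_str) = Σₕ Wₕ²(1 − fₕ)sₕ²/nₕ with Wₕ = Nₕ/N, N = 16794.
Large: Wₕ = 0.49624866; term = 0.49624866²·(1 − 0.06443485)·58.5/537 = 0.025098878.
Small: Wₕ = 0.02256758; term = 0.02256758²·(1 − 0.14248021)·35.53/54 = 2.8735299 × 10^-4.
Very large: Wₕ = 0.48118376; term = 0.48118376²·(1 − 0.04467269)·22.1/361 = 0.013541263.
Sum = 0.038927494.
SE = √(0.038927494) = 0.19730.

0.19730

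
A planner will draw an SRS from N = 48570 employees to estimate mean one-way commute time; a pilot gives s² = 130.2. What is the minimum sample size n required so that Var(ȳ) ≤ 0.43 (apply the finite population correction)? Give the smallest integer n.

Without fpc, n₀ = s²/D = 130.2/0.43 = 302.7907.
With fpc, (1 − n/N)·s²/n ≤ D requires n ≥ n₀/(1 + n₀/N) = 302.7907/(1 + 302.7907/48570) = 300.9148.
Rounding up, n = 301.

301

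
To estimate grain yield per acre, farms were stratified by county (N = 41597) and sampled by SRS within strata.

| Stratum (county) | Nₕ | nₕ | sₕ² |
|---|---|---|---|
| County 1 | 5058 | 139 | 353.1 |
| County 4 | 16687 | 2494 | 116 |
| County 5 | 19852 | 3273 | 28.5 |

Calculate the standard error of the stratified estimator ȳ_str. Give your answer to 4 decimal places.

0.2111

Var(ȳ_str) = Σₕ Wₕ²(1 − fₕ)sₕ²/nₕ with Wₕ = Nₕ/N, N = 41597.
County 1: Wₕ = 0.12159531; term = 0.12159531²·(1 − 0.02748122)·353.1/139 = 0.036527045.
County 4: Wₕ = 0.40115874; term = 0.40115874²·(1 − 0.14945766)·116/2494 = 0.0063663423.
County 5: Wₕ = 0.47724596; term = 0.47724596²·(1 − 0.16487004)·28.5/3273 = 0.001656294.
Sum = 0.044549681.
SE = √(0.044549681) = 0.2111.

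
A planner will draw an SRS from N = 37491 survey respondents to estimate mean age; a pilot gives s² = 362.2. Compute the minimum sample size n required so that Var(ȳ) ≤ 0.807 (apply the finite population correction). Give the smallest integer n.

444

Without fpc, n₀ = s²/D = 362.2/0.807 = 448.8228.
With fpc, (1 − n/N)·s²/n ≤ D requires n ≥ n₀/(1 + n₀/N) = 448.8228/(1 + 448.8228/37491) = 443.5133.
Rounding up, n = 444.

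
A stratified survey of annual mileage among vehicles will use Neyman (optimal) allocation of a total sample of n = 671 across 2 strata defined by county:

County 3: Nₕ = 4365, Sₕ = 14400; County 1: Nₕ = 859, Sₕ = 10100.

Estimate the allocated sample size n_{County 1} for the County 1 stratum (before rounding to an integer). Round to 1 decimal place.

81.4

Neyman allocation: nₕ = n·NₕSₕ / Σⱼ NⱼSⱼ.
Σ NⱼSⱼ = 4365·14400 + 859·10100 = 7.15319 × 10^7.
n_{County 1} = 671·859·10100 / (7.15319 × 10^7) = 81.4.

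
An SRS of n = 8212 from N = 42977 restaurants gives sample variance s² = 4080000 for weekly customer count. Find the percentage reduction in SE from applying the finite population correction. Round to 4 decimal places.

f = n/N = 8212/42977 = 0.19107895.
SE_no-fpc = √(s²/n) = 22.289771; SE_fpc = √((1−f)s²/n) = 20.047429.
Ratio = √(1−f) = 0.89940038. Reduction = 100·(1 − 0.89940038) = 10.0600%.

10.0600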